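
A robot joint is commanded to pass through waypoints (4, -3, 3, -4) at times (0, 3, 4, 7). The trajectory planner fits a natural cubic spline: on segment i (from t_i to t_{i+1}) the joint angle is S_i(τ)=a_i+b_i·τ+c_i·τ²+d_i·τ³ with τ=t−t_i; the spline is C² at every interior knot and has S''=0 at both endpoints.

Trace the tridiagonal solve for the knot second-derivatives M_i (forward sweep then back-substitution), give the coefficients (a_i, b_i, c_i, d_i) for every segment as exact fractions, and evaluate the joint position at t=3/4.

  seg 0: a=4 b=-124/21 c=0 d=25/63
  seg 1: a=-3 b=101/21 c=25/7 d=-50/21
  seg 2: a=3 b=101/21 c=-25/7 d=25/63
S(3/4) = -117/448

Δ: Δ0=-7/3, Δ1=6, Δ2=-7/3
row 1: diag=8, rhs=50; c'=1/8, d'=25/4
row 2: denom=8−1·1/8=63/8; d'=(-50−1·25/4)/(63/8)=-50/7
back: M2=-50/7
back: M1=25/4−1/8·-50/7=50/7
M: M0=0, M1=50/7, M2=-50/7, M3=0
seg 0: a=4, c=M0/2=0, d=(M1−M0)/(6·3)=25/63, b=Δ0−h0·(2M0+M1)/6=-124/21
seg 1: a=-3, c=M1/2=25/7, d=(M2−M1)/(6·1)=-50/21, b=Δ1−h1·(2M1+M2)/6=101/21
seg 2: a=3, c=M2/2=-25/7, d=(M3−M2)/(6·3)=25/63, b=Δ2−h2·(2M2+M3)/6=101/21
t_q=3/4 → seg 0, τ=3/4; S=4+-124/21·τ+0·τ²+25/63·τ³=-117/448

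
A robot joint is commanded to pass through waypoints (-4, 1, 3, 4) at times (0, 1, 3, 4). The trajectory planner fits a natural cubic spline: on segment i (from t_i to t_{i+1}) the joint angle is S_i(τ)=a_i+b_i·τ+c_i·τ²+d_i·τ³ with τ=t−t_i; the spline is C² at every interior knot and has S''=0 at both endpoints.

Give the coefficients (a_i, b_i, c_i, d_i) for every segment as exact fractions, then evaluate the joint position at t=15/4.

  seg 0: a=-4 b=23/4 c=0 d=-3/4
  seg 1: a=1 b=7/2 c=-9/4 d=1/2
  seg 2: a=3 b=1/2 c=3/4 d=-1/4
S(15/4) = 945/256

Δ: Δ0=5, Δ1=1, Δ2=1
row 1: diag=6, rhs=-24; c'=1/3, d'=-4
row 2: denom=6−2·1/3=16/3; d'=(0−2·-4)/(16/3)=3/2
back: M2=3/2
back: M1=-4−1/3·3/2=-9/2
M: M0=0, M1=-9/2, M2=3/2, M3=0
seg 0: a=-4, c=M0/2=0, d=(M1−M0)/(6·1)=-3/4, b=Δ0−h0·(2M0+M1)/6=23/4
seg 1: a=1, c=M1/2=-9/4, d=(M2−M1)/(6·2)=1/2, b=Δ1−h1·(2M1+M2)/6=7/2
seg 2: a=3, c=M2/2=3/4, d=(M3−M2)/(6·1)=-1/4, b=Δ2−h2·(2M2+M3)/6=1/2
t_q=15/4 → seg 2, τ=3/4; S=3+1/2·τ+3/4·τ²+-1/4·τ³=945/256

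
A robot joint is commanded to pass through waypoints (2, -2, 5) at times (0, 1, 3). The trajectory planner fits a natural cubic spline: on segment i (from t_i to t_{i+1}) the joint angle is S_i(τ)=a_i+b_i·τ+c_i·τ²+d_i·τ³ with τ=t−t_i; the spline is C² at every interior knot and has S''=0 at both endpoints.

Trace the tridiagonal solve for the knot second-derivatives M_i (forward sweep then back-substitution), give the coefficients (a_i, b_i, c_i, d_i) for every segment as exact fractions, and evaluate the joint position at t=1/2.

  seg 0: a=2 b=-21/4 c=0 d=5/4
  seg 1: a=-2 b=-3/2 c=15/4 d=-5/8
S(1/2) = -15/32

Δ: Δ0=-4, Δ1=7/2
row 1: diag=6, rhs=45; c'=1/3, d'=15/2
back: M1=15/2
M: M0=0, M1=15/2, M2=0
seg 0: a=2, c=M0/2=0, d=(M1−M0)/(6·1)=5/4, b=Δ0−h0·(2M0+M1)/6=-21/4
seg 1: a=-2, c=M1/2=15/4, d=(M2−M1)/(6·2)=-5/8, b=Δ1−h1·(2M1+M2)/6=-3/2
t_q=1/2 → seg 0, τ=1/2; S=2+-21/4·τ+0·τ²+5/4·τ³=-15/32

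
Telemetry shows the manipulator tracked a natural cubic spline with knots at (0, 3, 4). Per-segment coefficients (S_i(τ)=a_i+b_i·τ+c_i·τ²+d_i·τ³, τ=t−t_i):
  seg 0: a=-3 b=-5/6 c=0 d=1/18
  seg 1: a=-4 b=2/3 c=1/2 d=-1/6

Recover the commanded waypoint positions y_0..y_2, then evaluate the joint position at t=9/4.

y_0 = S_0(0) = a_0 = -3
y_1 = S_1(0) = a_1 = -4
y_2 = S_1(1) = -3
t_q=9/4 is in segment 0 (τ=9/4); S_0(τ)=-543/128

y_0=-3 y_1=-4 y_2=-3
S(9/4) = -543/128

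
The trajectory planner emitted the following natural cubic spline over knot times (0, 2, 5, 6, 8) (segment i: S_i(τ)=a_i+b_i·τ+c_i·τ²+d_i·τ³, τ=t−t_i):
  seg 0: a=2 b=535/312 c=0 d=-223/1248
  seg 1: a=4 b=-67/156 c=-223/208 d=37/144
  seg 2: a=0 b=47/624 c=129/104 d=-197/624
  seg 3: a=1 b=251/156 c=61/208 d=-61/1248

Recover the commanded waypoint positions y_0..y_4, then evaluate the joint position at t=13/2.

y_0 = S_0(0) = a_0 = 2
y_1 = S_1(0) = a_1 = 4
y_2 = S_2(0) = a_2 = 0
y_3 = S_3(0) = a_3 = 1
y_4 = S_3(2) = 5
t_q=13/2 is in segment 3 (τ=1/2); S_3(τ)=6229/3328

y_0=2 y_1=4 y_2=0 y_3=1 y_4=5
S(13/2) = 6229/3328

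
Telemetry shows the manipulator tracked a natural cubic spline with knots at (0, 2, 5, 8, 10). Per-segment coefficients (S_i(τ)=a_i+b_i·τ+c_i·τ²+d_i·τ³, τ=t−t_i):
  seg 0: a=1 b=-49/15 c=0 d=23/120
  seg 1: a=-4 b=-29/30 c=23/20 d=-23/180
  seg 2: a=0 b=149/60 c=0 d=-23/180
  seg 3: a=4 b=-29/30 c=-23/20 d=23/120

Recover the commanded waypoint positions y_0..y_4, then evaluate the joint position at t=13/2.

y_0 = S_0(0) = a_0 = 1
y_1 = S_1(0) = a_1 = -4
y_2 = S_2(0) = a_2 = 0
y_3 = S_3(0) = a_3 = 4
y_4 = S_3(2) = -1
t_q=13/2 is in segment 2 (τ=3/2); S_2(τ)=527/160

y_0=1 y_1=-4 y_2=0 y_3=4 y_4=-1
S(13/2) = 527/160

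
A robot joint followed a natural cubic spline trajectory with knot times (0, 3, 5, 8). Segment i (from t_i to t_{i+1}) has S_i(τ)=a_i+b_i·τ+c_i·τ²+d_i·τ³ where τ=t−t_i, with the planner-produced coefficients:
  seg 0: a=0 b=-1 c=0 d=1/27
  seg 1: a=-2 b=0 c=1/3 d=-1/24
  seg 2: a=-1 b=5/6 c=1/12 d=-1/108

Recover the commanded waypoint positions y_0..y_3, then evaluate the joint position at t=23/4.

y_0 = S_0(0) = a_0 = 0
y_1 = S_1(0) = a_1 = -2
y_2 = S_2(0) = a_2 = -1
y_3 = S_2(3) = 2
t_q=23/4 is in segment 2 (τ=3/4); S_2(τ)=-85/256

y_0=0 y_1=-2 y_2=-1 y_3=2
S(23/4) = -85/256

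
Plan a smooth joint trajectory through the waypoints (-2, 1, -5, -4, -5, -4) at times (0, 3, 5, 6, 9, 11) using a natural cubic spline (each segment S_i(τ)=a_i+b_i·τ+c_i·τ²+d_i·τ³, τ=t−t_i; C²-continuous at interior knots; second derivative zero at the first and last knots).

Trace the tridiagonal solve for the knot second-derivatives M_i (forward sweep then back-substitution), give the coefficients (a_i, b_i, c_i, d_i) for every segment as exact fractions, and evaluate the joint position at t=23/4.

  seg 0: a=-2 b=10667/3876 c=0 d=-6791/34884
  seg 1: a=1 b=-4853/1938 c=-6791/3876 d=2915/3876
  seg 2: a=-5 b=-315/646 c=10699/3876 d=-4933/3876
  seg 3: a=-4 b=277/228 c=-1025/969 d=6299/34884
  seg 4: a=-5 b=-497/1938 c=733/1292 d=-733/7752
S(23/4) = -18931/4352

Δ: Δ0=1, Δ1=-3, Δ2=1, Δ3=-1/3, Δ4=1/2
row 1: diag=10, rhs=-24; c'=1/5, d'=-12/5
row 2: denom=6−2·1/5=28/5; d'=(24−2·-12/5)/(28/5)=36/7
row 3: denom=8−1·5/28=219/28; d'=(-8−1·36/7)/(219/28)=-368/219
row 4: denom=10−3·28/73=646/73; d'=(5−3·-368/219)/(646/73)=733/646
back: M4=733/646
back: M3=-368/219−28/73·733/646=-2050/969
back: M2=36/7−5/28·-2050/969=10699/1938
back: M1=-12/5−1/5·10699/1938=-6791/1938
M: M0=0, M1=-6791/1938, M2=10699/1938, M3=-2050/969, M4=733/646, M5=0
seg 0: a=-2, c=M0/2=0, d=(M1−M0)/(6·3)=-6791/34884, b=Δ0−h0·(2M0+M1)/6=10667/3876
seg 1: a=1, c=M1/2=-6791/3876, d=(M2−M1)/(6·2)=2915/3876, b=Δ1−h1·(2M1+M2)/6=-4853/1938
seg 2: a=-5, c=M2/2=10699/3876, d=(M3−M2)/(6·1)=-4933/3876, b=Δ2−h2·(2M2+M3)/6=-315/646
seg 3: a=-4, c=M3/2=-1025/969, d=(M4−M3)/(6·3)=6299/34884, b=Δ3−h3·(2M3+M4)/6=277/228
seg 4: a=-5, c=M4/2=733/1292, d=(M5−M4)/(6·2)=-733/7752, b=Δ4−h4·(2M4+M5)/6=-497/1938
t_q=23/4 → seg 2, τ=3/4; S=-5+-315/646·τ+10699/3876·τ²+-4933/3876·τ³=-18931/4352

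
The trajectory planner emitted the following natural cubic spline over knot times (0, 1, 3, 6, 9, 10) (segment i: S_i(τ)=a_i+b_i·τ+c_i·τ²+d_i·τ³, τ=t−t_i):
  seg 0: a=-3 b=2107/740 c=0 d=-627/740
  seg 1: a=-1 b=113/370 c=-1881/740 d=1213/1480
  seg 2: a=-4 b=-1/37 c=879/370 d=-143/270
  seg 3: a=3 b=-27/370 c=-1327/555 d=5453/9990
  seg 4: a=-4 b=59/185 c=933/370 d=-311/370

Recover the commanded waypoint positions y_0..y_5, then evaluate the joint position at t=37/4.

y_0=-3 y_1=-1 y_2=-4 y_3=3 y_4=-4 y_5=-2
S(37/4) = -89411/23680

y_0 = S_0(0) = a_0 = -3
y_1 = S_1(0) = a_1 = -1
y_2 = S_2(0) = a_2 = -4
y_3 = S_3(0) = a_3 = 3
y_4 = S_4(0) = a_4 = -4
y_5 = S_4(1) = -2
t_q=37/4 is in segment 4 (τ=1/4); S_4(τ)=-89411/23680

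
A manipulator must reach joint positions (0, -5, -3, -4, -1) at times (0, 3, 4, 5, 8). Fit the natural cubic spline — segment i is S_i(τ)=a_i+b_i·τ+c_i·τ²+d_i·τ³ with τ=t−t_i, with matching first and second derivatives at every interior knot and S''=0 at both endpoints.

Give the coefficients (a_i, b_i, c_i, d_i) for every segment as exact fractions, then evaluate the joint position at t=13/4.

  seg 0: a=0 b=-273/80 c=0 d=419/2160
  seg 1: a=-5 b=73/40 c=419/240 d=-377/240
  seg 2: a=-3 b=29/48 c=-89/30 d=109/80
  seg 3: a=-4 b=-149/120 c=269/240 d=-269/2160
S(13/4) = -22831/5120

Δ: Δ0=-5/3, Δ1=2, Δ2=-1, Δ3=1
row 1: diag=8, rhs=22; c'=1/8, d'=11/4
row 2: denom=4−1·1/8=31/8; d'=(-18−1·11/4)/(31/8)=-166/31
row 3: denom=8−1·8/31=240/31; d'=(12−1·-166/31)/(240/31)=269/120
back: M3=269/120
back: M2=-166/31−8/31·269/120=-89/15
back: M1=11/4−1/8·-89/15=419/120
M: M0=0, M1=419/120, M2=-89/15, M3=269/120, M4=0
seg 0: a=0, c=M0/2=0, d=(M1−M0)/(6·3)=419/2160, b=Δ0−h0·(2M0+M1)/6=-273/80
seg 1: a=-5, c=M1/2=419/240, d=(M2−M1)/(6·1)=-377/240, b=Δ1−h1·(2M1+M2)/6=73/40
seg 2: a=-3, c=M2/2=-89/30, d=(M3−M2)/(6·1)=109/80, b=Δ2−h2·(2M2+M3)/6=29/48
seg 3: a=-4, c=M3/2=269/240, d=(M4−M3)/(6·3)=-269/2160, b=Δ3−h3·(2M3+M4)/6=-149/120
t_q=13/4 → seg 1, τ=1/4; S=-5+73/40·τ+419/240·τ²+-377/240·τ³=-22831/5120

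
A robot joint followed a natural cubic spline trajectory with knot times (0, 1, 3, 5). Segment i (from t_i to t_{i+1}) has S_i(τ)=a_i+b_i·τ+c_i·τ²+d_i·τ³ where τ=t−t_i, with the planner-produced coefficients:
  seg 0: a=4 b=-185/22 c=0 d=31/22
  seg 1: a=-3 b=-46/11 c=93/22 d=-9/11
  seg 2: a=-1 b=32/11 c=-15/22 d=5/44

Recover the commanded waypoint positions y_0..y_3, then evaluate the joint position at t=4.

y_0 = S_0(0) = a_0 = 4
y_1 = S_1(0) = a_1 = -3
y_2 = S_2(0) = a_2 = -1
y_3 = S_2(2) = 3
t_q=4 is in segment 2 (τ=1); S_2(τ)=59/44

y_0=4 y_1=-3 y_2=-1 y_3=3
S(4) = 59/44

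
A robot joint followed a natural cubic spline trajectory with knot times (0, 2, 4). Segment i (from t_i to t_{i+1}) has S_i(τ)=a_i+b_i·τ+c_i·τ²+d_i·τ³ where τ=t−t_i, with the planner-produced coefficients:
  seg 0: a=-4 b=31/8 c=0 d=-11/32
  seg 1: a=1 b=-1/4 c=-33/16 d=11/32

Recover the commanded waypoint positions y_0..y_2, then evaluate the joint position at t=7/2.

y_0 = S_0(0) = a_0 = -4
y_1 = S_1(0) = a_1 = 1
y_2 = S_1(2) = -5
t_q=7/2 is in segment 1 (τ=3/2); S_1(τ)=-731/256

y_0=-4 y_1=1 y_2=-5
S(7/2) = -731/256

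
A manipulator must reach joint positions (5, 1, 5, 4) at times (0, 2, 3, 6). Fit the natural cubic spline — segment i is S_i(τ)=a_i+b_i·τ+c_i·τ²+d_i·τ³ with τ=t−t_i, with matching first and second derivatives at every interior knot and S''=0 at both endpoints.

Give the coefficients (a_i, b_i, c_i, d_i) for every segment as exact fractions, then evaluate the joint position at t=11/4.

Δ: Δ0=-2, Δ1=4, Δ2=-1/3
row 1: diag=6, rhs=36; c'=1/6, d'=6
row 2: denom=8−1·1/6=47/6; d'=(-26−1·6)/(47/6)=-192/47
back: M2=-192/47
back: M1=6−1/6·-192/47=314/47
M: M0=0, M1=314/47, M2=-192/47, M3=0
seg 0: a=5, c=M0/2=0, d=(M1−M0)/(6·2)=157/282, b=Δ0−h0·(2M0+M1)/6=-596/141
seg 1: a=1, c=M1/2=157/47, d=(M2−M1)/(6·1)=-253/141, b=Δ1−h1·(2M1+M2)/6=346/141
seg 2: a=5, c=M2/2=-96/47, d=(M3−M2)/(6·3)=32/141, b=Δ2−h2·(2M2+M3)/6=529/141
t_q=11/4 → seg 1, τ=3/4; S=1+346/141·τ+157/47·τ²+-253/141·τ³=11919/3008

  seg 0: a=5 b=-596/141 c=0 d=157/282
  seg 1: a=1 b=346/141 c=157/47 d=-253/141
  seg 2: a=5 b=529/141 c=-96/47 d=32/141
S(11/4) = 11919/3008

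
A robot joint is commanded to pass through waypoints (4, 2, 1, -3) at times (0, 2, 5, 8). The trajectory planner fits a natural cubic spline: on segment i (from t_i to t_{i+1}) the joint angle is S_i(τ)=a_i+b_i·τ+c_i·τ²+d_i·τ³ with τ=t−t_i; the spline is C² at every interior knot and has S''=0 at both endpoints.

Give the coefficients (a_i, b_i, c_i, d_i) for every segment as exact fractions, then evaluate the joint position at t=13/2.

  seg 0: a=4 b=-133/111 c=0 d=11/222
  seg 1: a=2 b=-67/111 c=11/37 d=-23/333
  seg 2: a=1 b=-76/111 c=-12/37 d=4/111
S(13/2) = -47/74

Δ: Δ0=-1, Δ1=-1/3, Δ2=-4/3
row 1: diag=10, rhs=4; c'=3/10, d'=2/5
row 2: denom=12−3·3/10=111/10; d'=(-6−3·2/5)/(111/10)=-24/37
back: M2=-24/37
back: M1=2/5−3/10·-24/37=22/37
M: M0=0, M1=22/37, M2=-24/37, M3=0
seg 0: a=4, c=M0/2=0, d=(M1−M0)/(6·2)=11/222, b=Δ0−h0·(2M0+M1)/6=-133/111
seg 1: a=2, c=M1/2=11/37, d=(M2−M1)/(6·3)=-23/333, b=Δ1−h1·(2M1+M2)/6=-67/111
seg 2: a=1, c=M2/2=-12/37, d=(M3−M2)/(6·3)=4/111, b=Δ2−h2·(2M2+M3)/6=-76/111
t_q=13/2 → seg 2, τ=3/2; S=1+-76/111·τ+-12/37·τ²+4/111·τ³=-47/74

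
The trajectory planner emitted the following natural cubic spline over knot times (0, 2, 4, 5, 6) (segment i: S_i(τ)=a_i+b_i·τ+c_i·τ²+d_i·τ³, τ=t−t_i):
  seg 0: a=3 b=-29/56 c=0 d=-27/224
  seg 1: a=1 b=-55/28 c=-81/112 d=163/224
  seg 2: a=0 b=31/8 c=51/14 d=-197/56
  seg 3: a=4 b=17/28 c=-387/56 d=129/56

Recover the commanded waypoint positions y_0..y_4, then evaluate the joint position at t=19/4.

y_0=3 y_1=1 y_2=0 y_3=4 y_4=0
S(19/4) = 12441/3584

y_0 = S_0(0) = a_0 = 3
y_1 = S_1(0) = a_1 = 1
y_2 = S_2(0) = a_2 = 0
y_3 = S_3(0) = a_3 = 4
y_4 = S_3(1) = 0
t_q=19/4 is in segment 2 (τ=3/4); S_2(τ)=12441/3584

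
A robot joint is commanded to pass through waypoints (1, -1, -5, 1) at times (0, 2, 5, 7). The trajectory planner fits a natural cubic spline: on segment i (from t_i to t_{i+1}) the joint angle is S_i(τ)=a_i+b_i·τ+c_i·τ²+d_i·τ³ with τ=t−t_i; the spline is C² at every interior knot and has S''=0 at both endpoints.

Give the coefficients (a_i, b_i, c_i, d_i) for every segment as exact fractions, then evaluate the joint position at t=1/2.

Δ: Δ0=-1, Δ1=-4/3, Δ2=3
row 1: diag=10, rhs=-2; c'=3/10, d'=-1/5
row 2: denom=10−3·3/10=91/10; d'=(26−3·-1/5)/(91/10)=38/13
back: M2=38/13
back: M1=-1/5−3/10·38/13=-14/13
M: M0=0, M1=-14/13, M2=38/13, M3=0
seg 0: a=1, c=M0/2=0, d=(M1−M0)/(6·2)=-7/78, b=Δ0−h0·(2M0+M1)/6=-25/39
seg 1: a=-1, c=M1/2=-7/13, d=(M2−M1)/(6·3)=2/9, b=Δ1−h1·(2M1+M2)/6=-67/39
seg 2: a=-5, c=M2/2=19/13, d=(M3−M2)/(6·2)=-19/78, b=Δ2−h2·(2M2+M3)/6=41/39
t_q=1/2 → seg 0, τ=1/2; S=1+-25/39·τ+0·τ²+-7/78·τ³=139/208

  seg 0: a=1 b=-25/39 c=0 d=-7/78
  seg 1: a=-1 b=-67/39 c=-7/13 d=2/9
  seg 2: a=-5 b=41/39 c=19/13 d=-19/78
S(1/2) = 139/208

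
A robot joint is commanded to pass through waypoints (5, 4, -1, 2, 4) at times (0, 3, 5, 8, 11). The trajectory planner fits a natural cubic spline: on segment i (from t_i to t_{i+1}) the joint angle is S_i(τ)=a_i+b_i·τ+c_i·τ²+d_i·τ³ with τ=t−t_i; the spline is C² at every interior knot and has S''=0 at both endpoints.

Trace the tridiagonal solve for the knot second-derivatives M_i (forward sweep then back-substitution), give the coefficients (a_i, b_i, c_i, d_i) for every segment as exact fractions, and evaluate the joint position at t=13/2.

  seg 0: a=5 b=139/236 c=0 d=-653/6372
  seg 1: a=4 b=-257/118 c=-653/708 d=539/1416
  seg 2: a=-1 b=-230/177 c=241/177 d=-316/1593
  seg 3: a=2 b=268/177 c=-25/59 d=25/531
S(13/2) = -131/236

Δ: Δ0=-1/3, Δ1=-5/2, Δ2=1, Δ3=2/3
row 1: diag=10, rhs=-13; c'=1/5, d'=-13/10
row 2: denom=10−2·1/5=48/5; d'=(21−2·-13/10)/(48/5)=59/24
row 3: denom=12−3·5/16=177/16; d'=(-2−3·59/24)/(177/16)=-50/59
back: M3=-50/59
back: M2=59/24−5/16·-50/59=482/177
back: M1=-13/10−1/5·482/177=-653/354
M: M0=0, M1=-653/354, M2=482/177, M3=-50/59, M4=0
seg 0: a=5, c=M0/2=0, d=(M1−M0)/(6·3)=-653/6372, b=Δ0−h0·(2M0+M1)/6=139/236
seg 1: a=4, c=M1/2=-653/708, d=(M2−M1)/(6·2)=539/1416, b=Δ1−h1·(2M1+M2)/6=-257/118
seg 2: a=-1, c=M2/2=241/177, d=(M3−M2)/(6·3)=-316/1593, b=Δ2−h2·(2M2+M3)/6=-230/177
seg 3: a=2, c=M3/2=-25/59, d=(M4−M3)/(6·3)=25/531, b=Δ3−h3·(2M3+M4)/6=268/177
t_q=13/2 → seg 2, τ=3/2; S=-1+-230/177·τ+241/177·τ²+-316/1593·τ³=-131/236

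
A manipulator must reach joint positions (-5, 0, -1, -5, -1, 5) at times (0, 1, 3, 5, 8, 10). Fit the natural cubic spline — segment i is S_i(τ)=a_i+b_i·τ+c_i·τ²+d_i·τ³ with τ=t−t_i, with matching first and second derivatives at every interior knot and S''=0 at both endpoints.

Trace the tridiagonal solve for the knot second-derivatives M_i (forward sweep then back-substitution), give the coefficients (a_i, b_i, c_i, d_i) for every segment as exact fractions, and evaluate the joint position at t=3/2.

  seg 0: a=-5 b=66653/11292 c=0 d=-10193/11292
  seg 1: a=0 b=18037/5646 c=-10193/3764 d=9719/22584
  seg 2: a=-1 b=-6982/2823 c=-237/1882 d=2047/11292
  seg 3: a=-5 b=-2263/2823 c=905/941 d=-706/8469
  seg 4: a=-1 b=7673/2823 c=199/941 d=-199/5646
S(3/2) = 58665/60224

Δ: Δ0=5, Δ1=-1/2, Δ2=-2, Δ3=4/3, Δ4=3
row 1: diag=6, rhs=-33; c'=1/3, d'=-11/2
row 2: denom=8−2·1/3=22/3; d'=(-9−2·-11/2)/(22/3)=3/11
row 3: denom=10−2·3/11=104/11; d'=(20−2·3/11)/(104/11)=107/52
row 4: denom=10−3·33/104=941/104; d'=(10−3·107/52)/(941/104)=398/941
back: M4=398/941
back: M3=107/52−33/104·398/941=1810/941
back: M2=3/11−3/11·1810/941=-237/941
back: M1=-11/2−1/3·-237/941=-10193/1882
M: M0=0, M1=-10193/1882, M2=-237/941, M3=1810/941, M4=398/941, M5=0
seg 0: a=-5, c=M0/2=0, d=(M1−M0)/(6·1)=-10193/11292, b=Δ0−h0·(2M0+M1)/6=66653/11292
seg 1: a=0, c=M1/2=-10193/3764, d=(M2−M1)/(6·2)=9719/22584, b=Δ1−h1·(2M1+M2)/6=18037/5646
seg 2: a=-1, c=M2/2=-237/1882, d=(M3−M2)/(6·2)=2047/11292, b=Δ2−h2·(2M2+M3)/6=-6982/2823
seg 3: a=-5, c=M3/2=905/941, d=(M4−M3)/(6·3)=-706/8469, b=Δ3−h3·(2M3+M4)/6=-2263/2823
seg 4: a=-1, c=M4/2=199/941, d=(M5−M4)/(6·2)=-199/5646, b=Δ4−h4·(2M4+M5)/6=7673/2823
t_q=3/2 → seg 1, τ=1/2; S=0+18037/5646·τ+-10193/3764·τ²+9719/22584·τ³=58665/60224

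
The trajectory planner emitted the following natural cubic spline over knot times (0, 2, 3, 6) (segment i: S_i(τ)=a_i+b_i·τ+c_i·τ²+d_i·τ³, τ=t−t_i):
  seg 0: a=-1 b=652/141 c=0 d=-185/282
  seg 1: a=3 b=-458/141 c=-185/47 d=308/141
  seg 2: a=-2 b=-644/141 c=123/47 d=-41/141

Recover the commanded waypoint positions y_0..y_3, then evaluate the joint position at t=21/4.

y_0=-1 y_1=3 y_2=-2 y_3=0
S(21/4) = -7039/3008

y_0 = S_0(0) = a_0 = -1
y_1 = S_1(0) = a_1 = 3
y_2 = S_2(0) = a_2 = -2
y_3 = S_2(3) = 0
t_q=21/4 is in segment 2 (τ=9/4); S_2(τ)=-7039/3008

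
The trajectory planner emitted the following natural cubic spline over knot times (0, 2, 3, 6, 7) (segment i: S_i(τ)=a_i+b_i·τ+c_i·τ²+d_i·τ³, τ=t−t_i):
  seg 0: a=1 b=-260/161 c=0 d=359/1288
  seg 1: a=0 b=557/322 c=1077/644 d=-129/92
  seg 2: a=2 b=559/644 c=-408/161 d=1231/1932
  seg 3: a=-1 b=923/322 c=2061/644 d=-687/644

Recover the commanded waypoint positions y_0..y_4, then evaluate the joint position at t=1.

y_0 = S_0(0) = a_0 = 1
y_1 = S_1(0) = a_1 = 0
y_2 = S_2(0) = a_2 = 2
y_3 = S_3(0) = a_3 = -1
y_4 = S_3(1) = 4
t_q=1 is in segment 0 (τ=1); S_0(τ)=-433/1288

y_0=1 y_1=0 y_2=2 y_3=-1 y_4=4
S(1) = -433/1288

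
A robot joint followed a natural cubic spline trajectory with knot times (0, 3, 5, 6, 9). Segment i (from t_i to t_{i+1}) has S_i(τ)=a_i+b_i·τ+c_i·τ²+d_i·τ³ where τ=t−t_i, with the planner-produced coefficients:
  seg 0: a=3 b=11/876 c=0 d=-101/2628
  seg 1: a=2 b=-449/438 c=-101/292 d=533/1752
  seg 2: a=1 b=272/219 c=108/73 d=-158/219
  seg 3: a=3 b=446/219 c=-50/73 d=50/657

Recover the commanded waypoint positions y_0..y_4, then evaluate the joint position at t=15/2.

y_0=3 y_1=2 y_2=1 y_3=3 y_4=5
S(15/2) = 1393/292

y_0 = S_0(0) = a_0 = 3
y_1 = S_1(0) = a_1 = 2
y_2 = S_2(0) = a_2 = 1
y_3 = S_3(0) = a_3 = 3
y_4 = S_3(3) = 5
t_q=15/2 is in segment 3 (τ=3/2); S_3(τ)=1393/292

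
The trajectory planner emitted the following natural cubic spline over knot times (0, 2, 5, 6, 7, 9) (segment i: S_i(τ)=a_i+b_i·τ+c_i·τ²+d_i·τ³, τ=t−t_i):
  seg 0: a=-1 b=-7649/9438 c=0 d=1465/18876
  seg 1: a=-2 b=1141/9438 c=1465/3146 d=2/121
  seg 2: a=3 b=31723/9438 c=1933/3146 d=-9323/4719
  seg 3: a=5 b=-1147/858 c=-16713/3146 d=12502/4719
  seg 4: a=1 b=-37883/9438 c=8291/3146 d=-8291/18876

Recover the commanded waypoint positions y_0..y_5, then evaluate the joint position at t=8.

y_0 = S_0(0) = a_0 = -1
y_1 = S_1(0) = a_1 = -2
y_2 = S_2(0) = a_2 = 3
y_3 = S_3(0) = a_3 = 5
y_4 = S_4(0) = a_4 = 1
y_5 = S_4(2) = 0
t_q=8 is in segment 4 (τ=1); S_4(τ)=-5145/6292

y_0=-1 y_1=-2 y_2=3 y_3=5 y_4=1 y_5=0
S(8) = -5145/6292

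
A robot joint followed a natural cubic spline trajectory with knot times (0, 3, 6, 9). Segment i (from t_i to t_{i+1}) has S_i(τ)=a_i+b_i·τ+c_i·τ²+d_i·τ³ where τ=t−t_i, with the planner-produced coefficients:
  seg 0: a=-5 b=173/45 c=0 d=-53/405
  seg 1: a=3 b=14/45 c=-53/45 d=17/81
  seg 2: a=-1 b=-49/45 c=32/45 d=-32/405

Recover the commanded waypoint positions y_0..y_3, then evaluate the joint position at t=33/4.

y_0 = S_0(0) = a_0 = -5
y_1 = S_1(0) = a_1 = 3
y_2 = S_2(0) = a_2 = -1
y_3 = S_2(3) = 0
t_q=33/4 is in segment 2 (τ=9/4); S_2(τ)=-3/4

y_0=-5 y_1=3 y_2=-1 y_3=0
S(33/4) = -3/4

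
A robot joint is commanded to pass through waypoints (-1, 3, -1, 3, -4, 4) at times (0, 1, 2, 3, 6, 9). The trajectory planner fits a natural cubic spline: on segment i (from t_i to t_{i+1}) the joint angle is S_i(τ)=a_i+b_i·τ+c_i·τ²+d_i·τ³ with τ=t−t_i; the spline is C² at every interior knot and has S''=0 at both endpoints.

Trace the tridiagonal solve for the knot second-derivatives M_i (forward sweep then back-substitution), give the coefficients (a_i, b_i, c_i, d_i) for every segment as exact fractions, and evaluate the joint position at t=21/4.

  seg 0: a=-1 b=8503/1257 c=0 d=-3475/1257
  seg 1: a=3 b=-1922/1257 c=-3475/419 d=7319/1257
  seg 2: a=-1 b=-815/1257 c=3844/419 d=-5689/1257
  seg 3: a=3 b=5182/1257 c=-1845/419 d=2830/3771
  seg 4: a=-4 b=-2558/1257 c=985/419 d=-985/3771
S(21/4) = -19683/13408

Δ: Δ0=4, Δ1=-4, Δ2=4, Δ3=-7/3, Δ4=8/3
row 1: diag=4, rhs=-48; c'=1/4, d'=-12
row 2: denom=4−1·1/4=15/4; d'=(48−1·-12)/(15/4)=16
row 3: denom=8−1·4/15=116/15; d'=(-38−1·16)/(116/15)=-405/58
row 4: denom=12−3·45/116=1257/116; d'=(30−3·-405/58)/(1257/116)=1970/419
back: M4=1970/419
back: M3=-405/58−45/116·1970/419=-3690/419
back: M2=16−4/15·-3690/419=7688/419
back: M1=-12−1/4·7688/419=-6950/419
M: M0=0, M1=-6950/419, M2=7688/419, M3=-3690/419, M4=1970/419, M5=0
seg 0: a=-1, c=M0/2=0, d=(M1−M0)/(6·1)=-3475/1257, b=Δ0−h0·(2M0+M1)/6=8503/1257
seg 1: a=3, c=M1/2=-3475/419, d=(M2−M1)/(6·1)=7319/1257, b=Δ1−h1·(2M1+M2)/6=-1922/1257
seg 2: a=-1, c=M2/2=3844/419, d=(M3−M2)/(6·1)=-5689/1257, b=Δ2−h2·(2M2+M3)/6=-815/1257
seg 3: a=3, c=M3/2=-1845/419, d=(M4−M3)/(6·3)=2830/3771, b=Δ3−h3·(2M3+M4)/6=5182/1257
seg 4: a=-4, c=M4/2=985/419, d=(M5−M4)/(6·3)=-985/3771, b=Δ4−h4·(2M4+M5)/6=-2558/1257
t_q=21/4 → seg 3, τ=9/4; S=3+5182/1257·τ+-1845/419·τ²+2830/3771·τ³=-19683/13408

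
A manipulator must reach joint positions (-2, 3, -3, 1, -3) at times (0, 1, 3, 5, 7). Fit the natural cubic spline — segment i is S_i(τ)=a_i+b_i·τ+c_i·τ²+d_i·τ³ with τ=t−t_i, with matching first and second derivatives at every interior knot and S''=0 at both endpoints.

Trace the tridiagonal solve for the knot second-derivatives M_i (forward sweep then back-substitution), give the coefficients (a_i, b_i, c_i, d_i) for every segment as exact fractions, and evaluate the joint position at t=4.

  seg 0: a=-2 b=277/41 c=0 d=-72/41
  seg 1: a=3 b=61/41 c=-216/41 d=62/41
  seg 2: a=-3 b=-59/41 c=156/41 d=-171/164
  seg 3: a=1 b=52/41 c=-201/82 d=67/164
S(4) = -275/164

Δ: Δ0=5, Δ1=-3, Δ2=2, Δ3=-2
row 1: diag=6, rhs=-48; c'=1/3, d'=-8
row 2: denom=8−2·1/3=22/3; d'=(30−2·-8)/(22/3)=69/11
row 3: denom=8−2·3/11=82/11; d'=(-24−2·69/11)/(82/11)=-201/41
back: M3=-201/41
back: M2=69/11−3/11·-201/41=312/41
back: M1=-8−1/3·312/41=-432/41
M: M0=0, M1=-432/41, M2=312/41, M3=-201/41, M4=0
seg 0: a=-2, c=M0/2=0, d=(M1−M0)/(6·1)=-72/41, b=Δ0−h0·(2M0+M1)/6=277/41
seg 1: a=3, c=M1/2=-216/41, d=(M2−M1)/(6·2)=62/41, b=Δ1−h1·(2M1+M2)/6=61/41
seg 2: a=-3, c=M2/2=156/41, d=(M3−M2)/(6·2)=-171/164, b=Δ2−h2·(2M2+M3)/6=-59/41
seg 3: a=1, c=M3/2=-201/82, d=(M4−M3)/(6·2)=67/164, b=Δ3−h3·(2M3+M4)/6=52/41
t_q=4 → seg 2, τ=1; S=-3+-59/41·τ+156/41·τ²+-171/164·τ³=-275/164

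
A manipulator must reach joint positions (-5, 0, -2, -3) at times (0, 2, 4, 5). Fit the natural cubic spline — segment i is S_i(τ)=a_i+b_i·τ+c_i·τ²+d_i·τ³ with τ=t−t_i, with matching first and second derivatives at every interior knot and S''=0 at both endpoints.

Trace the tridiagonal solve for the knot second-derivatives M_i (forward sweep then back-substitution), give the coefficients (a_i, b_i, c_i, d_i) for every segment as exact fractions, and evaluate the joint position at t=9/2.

Δ: Δ0=5/2, Δ1=-1, Δ2=-1
row 1: diag=8, rhs=-21; c'=1/4, d'=-21/8
row 2: denom=6−2·1/4=11/2; d'=(0−2·-21/8)/(11/2)=21/22
back: M2=21/22
back: M1=-21/8−1/4·21/22=-63/22
M: M0=0, M1=-63/22, M2=21/22, M3=0
seg 0: a=-5, c=M0/2=0, d=(M1−M0)/(6·2)=-21/88, b=Δ0−h0·(2M0+M1)/6=38/11
seg 1: a=0, c=M1/2=-63/44, d=(M2−M1)/(6·2)=7/22, b=Δ1−h1·(2M1+M2)/6=13/22
seg 2: a=-2, c=M2/2=21/44, d=(M3−M2)/(6·1)=-7/44, b=Δ2−h2·(2M2+M3)/6=-29/22
t_q=9/2 → seg 2, τ=1/2; S=-2+-29/22·τ+21/44·τ²+-7/44·τ³=-901/352

  seg 0: a=-5 b=38/11 c=0 d=-21/88
  seg 1: a=0 b=13/22 c=-63/44 d=7/22
  seg 2: a=-2 b=-29/22 c=21/44 d=-7/44
S(9/2) = -901/352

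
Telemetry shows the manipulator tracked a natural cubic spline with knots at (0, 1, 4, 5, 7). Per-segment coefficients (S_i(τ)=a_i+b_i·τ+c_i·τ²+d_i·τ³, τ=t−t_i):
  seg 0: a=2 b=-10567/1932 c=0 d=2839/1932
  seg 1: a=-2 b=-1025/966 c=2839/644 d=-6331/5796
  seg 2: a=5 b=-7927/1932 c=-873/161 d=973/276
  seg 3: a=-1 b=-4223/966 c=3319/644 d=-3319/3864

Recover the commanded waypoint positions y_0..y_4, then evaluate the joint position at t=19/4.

y_0=2 y_1=-2 y_2=5 y_3=-1 y_4=4
S(19/4) = 645/1792

y_0 = S_0(0) = a_0 = 2
y_1 = S_1(0) = a_1 = -2
y_2 = S_2(0) = a_2 = 5
y_3 = S_3(0) = a_3 = -1
y_4 = S_3(2) = 4
t_q=19/4 is in segment 2 (τ=3/4); S_2(τ)=645/1792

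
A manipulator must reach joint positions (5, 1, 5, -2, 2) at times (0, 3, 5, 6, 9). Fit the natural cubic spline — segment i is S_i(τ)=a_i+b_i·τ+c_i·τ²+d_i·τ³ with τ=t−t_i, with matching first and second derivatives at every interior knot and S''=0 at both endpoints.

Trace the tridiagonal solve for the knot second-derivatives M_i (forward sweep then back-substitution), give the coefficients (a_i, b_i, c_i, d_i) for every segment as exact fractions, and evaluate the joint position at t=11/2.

  seg 0: a=5 b=-256/73 c=0 d=476/1971
  seg 1: a=1 b=220/73 c=476/219 d=-587/438
  seg 2: a=5 b=-958/219 c=-1285/219 d=710/219
  seg 3: a=-2 b=-466/73 c=845/219 d=-845/1971
S(11/2) = 767/438

Δ: Δ0=-4/3, Δ1=2, Δ2=-7, Δ3=4/3
row 1: diag=10, rhs=20; c'=1/5, d'=2
row 2: denom=6−2·1/5=28/5; d'=(-54−2·2)/(28/5)=-145/14
row 3: denom=8−1·5/28=219/28; d'=(50−1·-145/14)/(219/28)=1690/219
back: M3=1690/219
back: M2=-145/14−5/28·1690/219=-2570/219
back: M1=2−1/5·-2570/219=952/219
M: M0=0, M1=952/219, M2=-2570/219, M3=1690/219, M4=0
seg 0: a=5, c=M0/2=0, d=(M1−M0)/(6·3)=476/1971, b=Δ0−h0·(2M0+M1)/6=-256/73
seg 1: a=1, c=M1/2=476/219, d=(M2−M1)/(6·2)=-587/438, b=Δ1−h1·(2M1+M2)/6=220/73
seg 2: a=5, c=M2/2=-1285/219, d=(M3−M2)/(6·1)=710/219, b=Δ2−h2·(2M2+M3)/6=-958/219
seg 3: a=-2, c=M3/2=845/219, d=(M4−M3)/(6·3)=-845/1971, b=Δ3−h3·(2M3+M4)/6=-466/73
t_q=11/2 → seg 2, τ=1/2; S=5+-958/219·τ+-1285/219·τ²+710/219·τ³=767/438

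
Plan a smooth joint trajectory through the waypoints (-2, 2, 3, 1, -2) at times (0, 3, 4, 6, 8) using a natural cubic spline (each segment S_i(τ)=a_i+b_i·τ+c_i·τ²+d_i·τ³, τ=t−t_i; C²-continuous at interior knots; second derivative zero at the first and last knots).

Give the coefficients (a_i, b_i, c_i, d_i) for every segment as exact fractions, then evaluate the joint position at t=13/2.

Δ: Δ0=4/3, Δ1=1, Δ2=-1, Δ3=-3/2
row 1: diag=8, rhs=-2; c'=1/8, d'=-1/4
row 2: denom=6−1·1/8=47/8; d'=(-12−1·-1/4)/(47/8)=-2
row 3: denom=8−2·16/47=344/47; d'=(-3−2·-2)/(344/47)=47/344
back: M3=47/344
back: M2=-2−16/47·47/344=-88/43
back: M1=-1/4−1/8·-88/43=1/172
M: M0=0, M1=1/172, M2=-88/43, M3=47/344, M4=0
seg 0: a=-2, c=M0/2=0, d=(M1−M0)/(6·3)=1/3096, b=Δ0−h0·(2M0+M1)/6=1373/1032
seg 1: a=2, c=M1/2=1/344, d=(M2−M1)/(6·1)=-353/1032, b=Δ1−h1·(2M1+M2)/6=691/516
seg 2: a=3, c=M2/2=-44/43, d=(M3−M2)/(6·2)=751/4128, b=Δ2−h2·(2M2+M3)/6=329/1032
seg 3: a=1, c=M3/2=47/688, d=(M4−M3)/(6·2)=-47/4128, b=Δ3−h3·(2M3+M4)/6=-821/516
t_q=13/2 → seg 3, τ=1/2; S=1+-821/516·τ+47/688·τ²+-47/4128·τ³=2423/11008

  seg 0: a=-2 b=1373/1032 c=0 d=1/3096
  seg 1: a=2 b=691/516 c=1/344 d=-353/1032
  seg 2: a=3 b=329/1032 c=-44/43 d=751/4128
  seg 3: a=1 b=-821/516 c=47/688 d=-47/4128
S(13/2) = 2423/11008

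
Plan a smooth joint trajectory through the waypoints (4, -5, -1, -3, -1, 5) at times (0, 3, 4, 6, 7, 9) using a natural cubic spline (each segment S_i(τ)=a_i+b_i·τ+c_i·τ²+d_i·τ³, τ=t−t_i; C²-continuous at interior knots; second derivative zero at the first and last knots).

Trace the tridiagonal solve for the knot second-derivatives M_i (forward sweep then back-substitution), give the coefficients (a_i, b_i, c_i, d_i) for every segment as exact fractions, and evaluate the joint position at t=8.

  seg 0: a=4 b=-8892/1453 c=0 d=1511/4359
  seg 1: a=-5 b=4707/1453 c=4533/1453 d=-3428/1453
  seg 2: a=-1 b=3489/1453 c=-5751/1453 d=1640/1453
  seg 3: a=-3 b=165/1453 c=4089/1453 d=-1348/1453
  seg 4: a=-1 b=4299/1453 c=45/1453 d=-15/2906
S(8) = 5767/2906

Δ: Δ0=-3, Δ1=4, Δ2=-1, Δ3=2, Δ4=3
row 1: diag=8, rhs=42; c'=1/8, d'=21/4
row 2: denom=6−1·1/8=47/8; d'=(-30−1·21/4)/(47/8)=-6
row 3: denom=6−2·16/47=250/47; d'=(18−2·-6)/(250/47)=141/25
row 4: denom=6−1·47/250=1453/250; d'=(6−1·141/25)/(1453/250)=90/1453
back: M4=90/1453
back: M3=141/25−47/250·90/1453=8178/1453
back: M2=-6−16/47·8178/1453=-11502/1453
back: M1=21/4−1/8·-11502/1453=9066/1453
M: M0=0, M1=9066/1453, M2=-11502/1453, M3=8178/1453, M4=90/1453, M5=0
seg 0: a=4, c=M0/2=0, d=(M1−M0)/(6·3)=1511/4359, b=Δ0−h0·(2M0+M1)/6=-8892/1453
seg 1: a=-5, c=M1/2=4533/1453, d=(M2−M1)/(6·1)=-3428/1453, b=Δ1−h1·(2M1+M2)/6=4707/1453
seg 2: a=-1, c=M2/2=-5751/1453, d=(M3−M2)/(6·2)=1640/1453, b=Δ2−h2·(2M2+M3)/6=3489/1453
seg 3: a=-3, c=M3/2=4089/1453, d=(M4−M3)/(6·1)=-1348/1453, b=Δ3−h3·(2M3+M4)/6=165/1453
seg 4: a=-1, c=M4/2=45/1453, d=(M5−M4)/(6·2)=-15/2906, b=Δ4−h4·(2M4+M5)/6=4299/1453
t_q=8 → seg 4, τ=1; S=-1+4299/1453·τ+45/1453·τ²+-15/2906·τ³=5767/2906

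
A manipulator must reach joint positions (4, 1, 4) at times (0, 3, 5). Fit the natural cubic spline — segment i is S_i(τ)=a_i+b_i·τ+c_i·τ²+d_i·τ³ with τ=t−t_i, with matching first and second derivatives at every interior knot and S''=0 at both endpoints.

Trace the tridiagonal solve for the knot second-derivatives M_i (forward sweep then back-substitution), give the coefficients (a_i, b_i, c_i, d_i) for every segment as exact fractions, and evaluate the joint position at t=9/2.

Δ: Δ0=-1, Δ1=3/2
row 1: diag=10, rhs=15; c'=1/5, d'=3/2
back: M1=3/2
M: M0=0, M1=3/2, M2=0
seg 0: a=4, c=M0/2=0, d=(M1−M0)/(6·3)=1/12, b=Δ0−h0·(2M0+M1)/6=-7/4
seg 1: a=1, c=M1/2=3/4, d=(M2−M1)/(6·2)=-1/8, b=Δ1−h1·(2M1+M2)/6=1/2
t_q=9/2 → seg 1, τ=3/2; S=1+1/2·τ+3/4·τ²+-1/8·τ³=193/64

  seg 0: a=4 b=-7/4 c=0 d=1/12
  seg 1: a=1 b=1/2 c=3/4 d=-1/8
S(9/2) = 193/64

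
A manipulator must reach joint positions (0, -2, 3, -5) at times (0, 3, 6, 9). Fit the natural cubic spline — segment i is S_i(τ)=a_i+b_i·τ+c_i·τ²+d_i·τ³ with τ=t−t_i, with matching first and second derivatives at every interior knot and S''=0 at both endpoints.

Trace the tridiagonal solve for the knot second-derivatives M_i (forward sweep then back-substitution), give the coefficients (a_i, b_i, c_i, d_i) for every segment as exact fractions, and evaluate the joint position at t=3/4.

  seg 0: a=0 b=-71/45 c=0 d=41/405
  seg 1: a=-2 b=52/45 c=41/45 d=-20/81
  seg 2: a=3 b=-2/45 c=-59/45 d=59/405
S(3/4) = -73/64

Δ: Δ0=-2/3, Δ1=5/3, Δ2=-8/3
row 1: diag=12, rhs=14; c'=1/4, d'=7/6
row 2: denom=12−3·1/4=45/4; d'=(-26−3·7/6)/(45/4)=-118/45
back: M2=-118/45
back: M1=7/6−1/4·-118/45=82/45
M: M0=0, M1=82/45, M2=-118/45, M3=0
seg 0: a=0, c=M0/2=0, d=(M1−M0)/(6·3)=41/405, b=Δ0−h0·(2M0+M1)/6=-71/45
seg 1: a=-2, c=M1/2=41/45, d=(M2−M1)/(6·3)=-20/81, b=Δ1−h1·(2M1+M2)/6=52/45
seg 2: a=3, c=M2/2=-59/45, d=(M3−M2)/(6·3)=59/405, b=Δ2−h2·(2M2+M3)/6=-2/45
t_q=3/4 → seg 0, τ=3/4; S=0+-71/45·τ+0·τ²+41/405·τ³=-73/64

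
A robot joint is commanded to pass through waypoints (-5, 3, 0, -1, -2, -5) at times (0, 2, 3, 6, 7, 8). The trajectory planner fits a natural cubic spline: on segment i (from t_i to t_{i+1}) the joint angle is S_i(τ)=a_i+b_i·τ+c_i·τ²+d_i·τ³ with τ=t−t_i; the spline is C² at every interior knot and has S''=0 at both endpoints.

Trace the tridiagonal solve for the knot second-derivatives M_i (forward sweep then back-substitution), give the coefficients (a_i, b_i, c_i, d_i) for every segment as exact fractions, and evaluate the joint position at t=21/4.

Δ: Δ0=4, Δ1=-3, Δ2=-1/3, Δ3=-1, Δ4=-3
row 1: diag=6, rhs=-42; c'=1/6, d'=-7
row 2: denom=8−1·1/6=47/6; d'=(16−1·-7)/(47/6)=138/47
row 3: denom=8−3·18/47=322/47; d'=(-4−3·138/47)/(322/47)=-43/23
row 4: denom=4−1·47/322=1241/322; d'=(-12−1·-43/23)/(1241/322)=-3262/1241
back: M4=-3262/1241
back: M3=-43/23−47/322·-3262/1241=-1844/1241
back: M2=138/47−18/47·-1844/1241=4350/1241
back: M1=-7−1/6·4350/1241=-9412/1241
M: M0=0, M1=-9412/1241, M2=4350/1241, M3=-1844/1241, M4=-3262/1241, M5=0
seg 0: a=-5, c=M0/2=0, d=(M1−M0)/(6·2)=-2353/3723, b=Δ0−h0·(2M0+M1)/6=24304/3723
seg 1: a=3, c=M1/2=-4706/1241, d=(M2−M1)/(6·1)=6881/3723, b=Δ1−h1·(2M1+M2)/6=-3932/3723
seg 2: a=0, c=M2/2=2175/1241, d=(M3−M2)/(6·3)=-3097/11169, b=Δ2−h2·(2M2+M3)/6=-11525/3723
seg 3: a=-1, c=M3/2=-922/1241, d=(M4−M3)/(6·1)=-709/3723, b=Δ3−h3·(2M3+M4)/6=-248/3723
seg 4: a=-2, c=M4/2=-1631/1241, d=(M5−M4)/(6·1)=1631/3723, b=Δ4−h4·(2M4+M5)/6=-7907/3723
t_q=21/4 → seg 2, τ=9/4; S=0+-11525/3723·τ+2175/1241·τ²+-3097/11169·τ³=-99357/79424

  seg 0: a=-5 b=24304/3723 c=0 d=-2353/3723
  seg 1: a=3 b=-3932/3723 c=-4706/1241 d=6881/3723
  seg 2: a=0 b=-11525/3723 c=2175/1241 d=-3097/11169
  seg 3: a=-1 b=-248/3723 c=-922/1241 d=-709/3723
  seg 4: a=-2 b=-7907/3723 c=-1631/1241 d=1631/3723
S(21/4) = -99357/79424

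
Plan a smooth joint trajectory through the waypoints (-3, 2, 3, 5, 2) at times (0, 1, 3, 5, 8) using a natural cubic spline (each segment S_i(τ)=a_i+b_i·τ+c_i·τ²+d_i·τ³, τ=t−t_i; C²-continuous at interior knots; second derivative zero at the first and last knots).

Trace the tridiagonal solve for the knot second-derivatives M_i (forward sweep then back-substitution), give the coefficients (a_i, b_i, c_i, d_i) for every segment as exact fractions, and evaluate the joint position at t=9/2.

Δ: Δ0=5, Δ1=1/2, Δ2=1, Δ3=-1
row 1: diag=6, rhs=-27; c'=1/3, d'=-9/2
row 2: denom=8−2·1/3=22/3; d'=(3−2·-9/2)/(22/3)=18/11
row 3: denom=10−2·3/11=104/11; d'=(-12−2·18/11)/(104/11)=-21/13
back: M3=-21/13
back: M2=18/11−3/11·-21/13=27/13
back: M1=-9/2−1/3·27/13=-135/26
M: M0=0, M1=-135/26, M2=27/13, M3=-21/13, M4=0
seg 0: a=-3, c=M0/2=0, d=(M1−M0)/(6·1)=-45/52, b=Δ0−h0·(2M0+M1)/6=305/52
seg 1: a=2, c=M1/2=-135/52, d=(M2−M1)/(6·2)=63/104, b=Δ1−h1·(2M1+M2)/6=85/26
seg 2: a=3, c=M2/2=27/26, d=(M3−M2)/(6·2)=-4/13, b=Δ2−h2·(2M2+M3)/6=2/13
seg 3: a=5, c=M3/2=-21/26, d=(M4−M3)/(6·3)=7/78, b=Δ3−h3·(2M3+M4)/6=8/13
t_q=9/2 → seg 2, τ=3/2; S=3+2/13·τ+27/26·τ²+-4/13·τ³=471/104

  seg 0: a=-3 b=305/52 c=0 d=-45/52
  seg 1: a=2 b=85/26 c=-135/52 d=63/104
  seg 2: a=3 b=2/13 c=27/26 d=-4/13
  seg 3: a=5 b=8/13 c=-21/26 d=7/78
S(9/2) = 471/104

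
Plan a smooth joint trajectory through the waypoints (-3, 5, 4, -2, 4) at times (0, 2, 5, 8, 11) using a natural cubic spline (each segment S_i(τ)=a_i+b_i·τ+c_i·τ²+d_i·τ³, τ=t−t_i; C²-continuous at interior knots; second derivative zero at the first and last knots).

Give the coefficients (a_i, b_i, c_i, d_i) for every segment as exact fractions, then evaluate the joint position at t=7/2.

  seg 0: a=-3 b=991/207 c=0 d=-163/828
  seg 1: a=5 b=502/207 c=-163/138 d=325/3726
  seg 2: a=4 b=-955/414 c=-82/207 d=619/3726
  seg 3: a=-2 b=-41/207 c=455/414 d=-455/3726
S(7/2) = 2309/368

Δ: Δ0=4, Δ1=-1/3, Δ2=-2, Δ3=2
row 1: diag=10, rhs=-26; c'=3/10, d'=-13/5
row 2: denom=12−3·3/10=111/10; d'=(-10−3·-13/5)/(111/10)=-22/111
row 3: denom=12−3·10/37=414/37; d'=(24−3·-22/111)/(414/37)=455/207
back: M3=455/207
back: M2=-22/111−10/37·455/207=-164/207
back: M1=-13/5−3/10·-164/207=-163/69
M: M0=0, M1=-163/69, M2=-164/207, M3=455/207, M4=0
seg 0: a=-3, c=M0/2=0, d=(M1−M0)/(6·2)=-163/828, b=Δ0−h0·(2M0+M1)/6=991/207
seg 1: a=5, c=M1/2=-163/138, d=(M2−M1)/(6·3)=325/3726, b=Δ1−h1·(2M1+M2)/6=502/207
seg 2: a=4, c=M2/2=-82/207, d=(M3−M2)/(6·3)=619/3726, b=Δ2−h2·(2M2+M3)/6=-955/414
seg 3: a=-2, c=M3/2=455/414, d=(M4−M3)/(6·3)=-455/3726, b=Δ3−h3·(2M3+M4)/6=-41/207
t_q=7/2 → seg 1, τ=3/2; S=5+502/207·τ+-163/138·τ²+325/3726·τ³=2309/368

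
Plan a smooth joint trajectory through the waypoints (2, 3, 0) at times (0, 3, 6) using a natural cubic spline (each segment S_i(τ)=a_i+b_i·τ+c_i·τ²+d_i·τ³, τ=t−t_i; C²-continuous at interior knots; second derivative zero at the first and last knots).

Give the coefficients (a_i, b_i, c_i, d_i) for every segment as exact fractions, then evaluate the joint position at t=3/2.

Δ: Δ0=1/3, Δ1=-1
row 1: diag=12, rhs=-8; c'=1/4, d'=-2/3
back: M1=-2/3
M: M0=0, M1=-2/3, M2=0
seg 0: a=2, c=M0/2=0, d=(M1−M0)/(6·3)=-1/27, b=Δ0−h0·(2M0+M1)/6=2/3
seg 1: a=3, c=M1/2=-1/3, d=(M2−M1)/(6·3)=1/27, b=Δ1−h1·(2M1+M2)/6=-1/3
t_q=3/2 → seg 0, τ=3/2; S=2+2/3·τ+0·τ²+-1/27·τ³=23/8

  seg 0: a=2 b=2/3 c=0 d=-1/27
  seg 1: a=3 b=-1/3 c=-1/3 d=1/27
S(3/2) = 23/8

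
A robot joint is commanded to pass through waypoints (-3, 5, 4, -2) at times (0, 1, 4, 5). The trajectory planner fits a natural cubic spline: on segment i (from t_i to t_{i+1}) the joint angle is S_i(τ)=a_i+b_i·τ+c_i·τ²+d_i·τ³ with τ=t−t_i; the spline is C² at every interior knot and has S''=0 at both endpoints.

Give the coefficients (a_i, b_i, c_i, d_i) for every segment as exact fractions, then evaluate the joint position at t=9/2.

Δ: Δ0=8, Δ1=-1/3, Δ2=-6
row 1: diag=8, rhs=-50; c'=3/8, d'=-25/4
row 2: denom=8−3·3/8=55/8; d'=(-34−3·-25/4)/(55/8)=-122/55
back: M2=-122/55
back: M1=-25/4−3/8·-122/55=-298/55
M: M0=0, M1=-298/55, M2=-122/55, M3=0
seg 0: a=-3, c=M0/2=0, d=(M1−M0)/(6·1)=-149/165, b=Δ0−h0·(2M0+M1)/6=1469/165
seg 1: a=5, c=M1/2=-149/55, d=(M2−M1)/(6·3)=8/45, b=Δ1−h1·(2M1+M2)/6=1022/165
seg 2: a=4, c=M2/2=-61/55, d=(M3−M2)/(6·1)=61/165, b=Δ2−h2·(2M2+M3)/6=-868/165
t_q=9/2 → seg 2, τ=1/2; S=4+-868/165·τ+-61/55·τ²+61/165·τ³=501/440

  seg 0: a=-3 b=1469/165 c=0 d=-149/165
  seg 1: a=5 b=1022/165 c=-149/55 d=8/45
  seg 2: a=4 b=-868/165 c=-61/55 d=61/165
S(9/2) = 501/440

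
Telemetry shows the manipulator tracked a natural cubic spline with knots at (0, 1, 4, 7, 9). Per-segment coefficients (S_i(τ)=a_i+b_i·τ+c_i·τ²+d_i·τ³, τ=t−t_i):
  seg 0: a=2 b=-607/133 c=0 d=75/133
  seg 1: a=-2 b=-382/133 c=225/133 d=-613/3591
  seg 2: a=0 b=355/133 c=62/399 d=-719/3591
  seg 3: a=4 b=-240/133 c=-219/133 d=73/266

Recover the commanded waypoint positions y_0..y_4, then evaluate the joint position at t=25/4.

y_0=2 y_1=-2 y_2=0 y_3=4 y_4=-4
S(25/4) = 38403/8512

y_0 = S_0(0) = a_0 = 2
y_1 = S_1(0) = a_1 = -2
y_2 = S_2(0) = a_2 = 0
y_3 = S_3(0) = a_3 = 4
y_4 = S_3(2) = -4
t_q=25/4 is in segment 2 (τ=9/4); S_2(τ)=38403/8512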